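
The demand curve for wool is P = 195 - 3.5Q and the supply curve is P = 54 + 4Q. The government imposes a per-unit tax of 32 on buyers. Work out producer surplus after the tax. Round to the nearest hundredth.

422.44

Without the tax, 195 - 3.5Q = 54 + 4Q so Q* = 18.8 and P* = 129.2.
With the tax, buyers' net willingness to pay falls by 32: (195 - 32) - 3.5Q = 54 + 4Q, so Q_t = 14.5333. Buyers pay P_b = 144.1333; sellers receive P_s = P_b - 32 = 112.1333.
PS = (1/2)(Q_t)(P_s - 54) = (1/2)(14.5333)(58.1333) = 422.4356.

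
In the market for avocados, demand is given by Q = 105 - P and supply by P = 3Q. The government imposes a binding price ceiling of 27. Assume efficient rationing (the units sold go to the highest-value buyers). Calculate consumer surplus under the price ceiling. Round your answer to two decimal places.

661.50

Rewriting demand in inverse form: P = 105 - Q.
Without the control, 105 - Q = 3Q so Q* = 26.25 and P* = 78.75.
At P = 27, sellers supply (27 - 0)/3 = 9 while buyers want more, so the quantity traded is 9 at price 27.
The demand price at Q = 9 is 96. CS is the trapezoid between demand and 27 over [0, 9]: (1/2)[(105 - 27) + (96 - 27)](9) = 661.5.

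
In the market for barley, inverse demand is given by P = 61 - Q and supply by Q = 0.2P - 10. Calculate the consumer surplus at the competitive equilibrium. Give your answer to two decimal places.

1.68

Rewriting supply in inverse form: P = 50 + 5Q.
Setting demand equal to supply, 11 = 6Q, so Q* = 1.8333 and P* = 59.1667.
Consumer surplus is the triangle under demand above P*: (1/2)(1.8333)(61 - 59.1667) = (1/2)(1.8333)(1.8333) = 1.6806.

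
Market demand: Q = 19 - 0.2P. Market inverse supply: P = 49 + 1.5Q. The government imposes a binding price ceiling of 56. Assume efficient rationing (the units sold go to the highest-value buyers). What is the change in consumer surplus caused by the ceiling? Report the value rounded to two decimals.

Rewriting demand in inverse form: P = 95 - 5Q.
Without the control, 95 - 5Q = 49 + 1.5Q so Q* = 7.0769 and P* = 59.6154.
At the ceiling price 56, quantity supplied is (56 - 49)/1.5 = 4.6667; supply is the short side, so Q = 4.6667 trades at P = 56.
CS goes from (1/2)(7.0769)(35.3846) = 125.2071 to 127.5556 (computed as (95 - 56)(4.6667) - (1/2)(5)(4.6667)^2), a change of 2.3485.

2.35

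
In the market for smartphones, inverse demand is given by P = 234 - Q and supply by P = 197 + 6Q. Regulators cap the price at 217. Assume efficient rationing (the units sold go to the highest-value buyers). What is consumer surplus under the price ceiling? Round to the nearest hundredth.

Free-market equilibrium: 234 - Q = 197 + 6Q gives Q* = 5.2857, P* = 228.7143.
At the ceiling price 217, quantity supplied is (217 - 197)/6 = 3.3333; supply is the short side, so Q = 3.3333 trades at P = 217.
The demand price at Q = 3.3333 is 230.6667. CS is the trapezoid between demand and 217 over [0, 3.3333]: (1/2)[(234 - 217) + (230.6667 - 217)](3.3333) = 51.1111.

51.11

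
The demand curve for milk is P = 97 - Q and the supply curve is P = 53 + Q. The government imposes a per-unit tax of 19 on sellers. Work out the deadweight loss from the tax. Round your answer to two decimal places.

90.25

Without the tax, 97 - Q = 53 + Q so Q* = 22 and P* = 75.
With the tax, sellers need 19 more per unit: 97 - Q = 53 + Q + 19, so Q_t = 12.5. Buyers pay P_b = 84.5; sellers receive P_s = P_b - 19 = 65.5.
Deadweight loss is the triangle between the curves from Q_t to Q*: (1/2)(22 - 12.5)(19) = 90.25.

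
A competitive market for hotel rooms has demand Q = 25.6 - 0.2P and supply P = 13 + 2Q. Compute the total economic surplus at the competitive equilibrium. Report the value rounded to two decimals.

Rewriting demand in inverse form: P = 128 - 5Q.
Equilibrium: 128 - 5Q = 13 + 2Q, so Q* = 16.4286 and P* = 45.8571.
Total surplus is the full triangle between the curves from 0 to Q*: (1/2)(16.4286)(128 - 13) = 944.6429.

944.64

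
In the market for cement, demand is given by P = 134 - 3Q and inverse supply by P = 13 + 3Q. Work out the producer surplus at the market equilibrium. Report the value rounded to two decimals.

Equilibrium: 134 - 3Q = 13 + 3Q, so Q* = 20.1667 and P* = 73.5.
Producer surplus is the triangle above supply below P*: (1/2)(20.1667)(73.5 - 13) = (1/2)(20.1667)(60.5) = 610.0417.

610.04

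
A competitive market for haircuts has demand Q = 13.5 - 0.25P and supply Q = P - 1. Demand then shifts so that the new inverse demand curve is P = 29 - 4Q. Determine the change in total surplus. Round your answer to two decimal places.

Rewriting demand in inverse form: P = 54 - 4Q.
Rewriting supply in inverse form: P = 1 + Q.
Initial equilibrium: Q_0 = 10.6, P_0 = 11.6; CS_0 = (1/2)(10.6)(42.4) = 224.72, PS_0 = (1/2)(10.6)(10.6) = 56.18.
New equilibrium: 29 - 4Q = 1 + Q gives Q_1 = 5.6, P_1 = 6.6; CS_1 = 62.72, PS_1 = 15.68.
Change in total surplus = (62.72 + 15.68) - (224.72 + 56.18) = -202.5.

-202.50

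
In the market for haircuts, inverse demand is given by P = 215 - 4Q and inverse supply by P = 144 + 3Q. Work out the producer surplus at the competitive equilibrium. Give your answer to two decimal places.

154.32

Setting demand equal to supply, 71 = 7Q, so Q* = 10.1429 and P* = 174.4286.
Producer surplus is the triangle above supply below P*: (1/2)(10.1429)(174.4286 - 144) = (1/2)(10.1429)(30.4286) = 154.3163.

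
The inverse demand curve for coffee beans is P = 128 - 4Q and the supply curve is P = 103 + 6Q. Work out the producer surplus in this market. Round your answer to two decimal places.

18.75

Set 128 - 4Q = 103 + 6Q, which gives 25 = 10Q, so Q* = 2.5 and P* = 128 - 4(2.5) = 118.
The supply curve's price intercept is 103, so PS = (1/2)(Q*)(P* - 103) = (1/2)(2.5)(15) = 18.75.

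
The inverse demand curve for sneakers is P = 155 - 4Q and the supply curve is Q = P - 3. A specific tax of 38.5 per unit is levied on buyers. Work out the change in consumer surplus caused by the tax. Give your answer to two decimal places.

-817.74

Rewriting supply in inverse form: P = 3 + Q.
Pre-tax equilibrium: 155 - 4Q = 3 + Q gives Q* = 30.4, P* = 33.4.
With the tax, buyers' net willingness to pay falls by 38.5: (155 - 38.5) - 4Q = 3 + Q, so Q_t = 22.7. Buyers pay P_b = 64.2; sellers receive P_s = P_b - 38.5 = 25.7.
Consumers lose the trapezoid between P* and P_b out to Q_t plus the triangle from Q_t to Q*: change in CS = 1030.58 - 1848.32 = -817.74.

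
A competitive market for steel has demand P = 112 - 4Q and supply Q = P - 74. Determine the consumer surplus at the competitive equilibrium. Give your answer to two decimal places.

Rewriting supply in inverse form: P = 74 + Q.
Equilibrium: 112 - 4Q = 74 + Q, so Q* = 7.6 and P* = 81.6.
Consumer surplus is the triangle under demand above P*: (1/2)(7.6)(112 - 81.6) = (1/2)(7.6)(30.4) = 115.52.

115.52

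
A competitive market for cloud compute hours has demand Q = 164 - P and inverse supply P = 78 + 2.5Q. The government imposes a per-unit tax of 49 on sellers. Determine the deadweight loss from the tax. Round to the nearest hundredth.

Rewriting demand in inverse form: P = 164 - Q.
Pre-tax equilibrium: 164 - Q = 78 + 2.5Q gives Q* = 24.5714, P* = 139.4286.
A tax on sellers shifts supply up by 49: 164 - Q = 78 + 2.5Q + 49, so Q_t = 10.5714. Buyers pay P_b = 153.4286; sellers receive P_s = P_b - 49 = 104.4286.
Deadweight loss is the triangle between the curves from Q_t to Q*: (1/2)(24.5714 - 10.5714)(49) = 343.

343.00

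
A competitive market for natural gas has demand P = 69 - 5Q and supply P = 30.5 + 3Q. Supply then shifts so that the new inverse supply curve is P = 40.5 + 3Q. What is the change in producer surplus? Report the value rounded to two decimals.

Initial equilibrium: Q_0 = 4.8125, P_0 = 44.9375; CS_0 = (1/2)(4.8125)(24.0625) = 57.9004, PS_0 = (1/2)(4.8125)(14.4375) = 34.7402.
New equilibrium: 69 - 5Q = 40.5 + 3Q gives Q_1 = 3.5625, P_1 = 51.1875; CS_1 = 31.7285, PS_1 = 19.0371.
Change in producer surplus = 19.0371 - 34.7402 = -15.7031.

-15.70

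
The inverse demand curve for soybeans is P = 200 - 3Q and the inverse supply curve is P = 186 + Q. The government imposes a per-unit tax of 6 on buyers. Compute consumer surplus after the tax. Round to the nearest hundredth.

Pre-tax equilibrium: 200 - 3Q = 186 + Q gives Q* = 3.5, P* = 189.5.
A tax on buyers shifts demand down by 6: (200 - 6) - 3Q = 186 + Q, so Q_t = 2. Buyers pay P_b = 194; sellers receive P_s = P_b - 6 = 188.
Consumer surplus is the triangle under demand above P_b: (1/2)(2)(200 - 194) = 6.

6.00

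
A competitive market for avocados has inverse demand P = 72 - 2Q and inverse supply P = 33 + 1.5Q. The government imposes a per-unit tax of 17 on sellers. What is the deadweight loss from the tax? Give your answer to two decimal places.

Without the tax, 72 - 2Q = 33 + 1.5Q so Q* = 11.1429 and P* = 49.7143.
With the tax, sellers need 17 more per unit: 72 - 2Q = 33 + 1.5Q + 17, so Q_t = 6.2857. Buyers pay P_b = 59.4286; sellers receive P_s = P_b - 17 = 42.4286.
The welfare triangle lost has base Q* - Q_t = 4.8571 and height t = 17, so DWL = (1/2)(4.8571)(17) = 41.2857.

41.29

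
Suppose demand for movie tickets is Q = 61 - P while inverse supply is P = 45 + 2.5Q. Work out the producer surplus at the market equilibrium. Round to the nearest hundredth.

Rewriting demand in inverse form: P = 61 - Q.
Set 61 - Q = 45 + 2.5Q, which gives 16 = 3.5Q, so Q* = 4.5714 and P* = 61 - (4.5714) = 56.4286.
PS is the area between P* and the supply curve from 0 to Q*: (1/2)(4.5714)(11.4286) = 26.1224.

26.12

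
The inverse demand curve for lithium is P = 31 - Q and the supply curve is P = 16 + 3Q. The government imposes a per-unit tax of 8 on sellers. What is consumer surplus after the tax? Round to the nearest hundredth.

Without the tax, 31 - Q = 16 + 3Q so Q* = 3.75 and P* = 27.25.
A tax on sellers shifts supply up by 8: 31 - Q = 16 + 3Q + 8, so Q_t = 1.75. Buyers pay P_b = 29.25; sellers receive P_s = P_b - 8 = 21.25.
Consumer surplus is the triangle under demand above P_b: (1/2)(1.75)(31 - 29.25) = 1.5312.

1.53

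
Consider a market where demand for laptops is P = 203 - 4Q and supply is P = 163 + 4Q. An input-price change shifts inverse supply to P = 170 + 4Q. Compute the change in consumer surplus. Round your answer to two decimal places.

-15.97

Initial equilibrium: Q_0 = 5, P_0 = 183; CS_0 = (1/2)(5)(20) = 50, PS_0 = (1/2)(5)(20) = 50.
New equilibrium: 203 - 4Q = 170 + 4Q gives Q_1 = 4.125, P_1 = 186.5; CS_1 = 34.0312, PS_1 = 34.0312.
Change in consumer surplus = 34.0312 - 50 = -15.9688.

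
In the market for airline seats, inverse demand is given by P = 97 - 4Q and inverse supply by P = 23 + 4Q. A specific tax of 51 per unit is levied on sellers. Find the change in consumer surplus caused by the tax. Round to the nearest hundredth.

-154.59

Without the tax, 97 - 4Q = 23 + 4Q so Q* = 9.25 and P* = 60.
With the tax, sellers need 51 more per unit: 97 - 4Q = 23 + 4Q + 51, so Q_t = 2.875. Buyers pay P_b = 85.5; sellers receive P_s = P_b - 51 = 34.5.
Consumers lose the trapezoid between P* and P_b out to Q_t plus the triangle from Q_t to Q*: change in CS = 16.5312 - 171.125 = -154.5938.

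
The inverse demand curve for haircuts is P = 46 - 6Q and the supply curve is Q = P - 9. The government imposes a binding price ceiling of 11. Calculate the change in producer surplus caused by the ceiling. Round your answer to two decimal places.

-11.97

Rewriting supply in inverse form: P = 9 + Q.
Free-market equilibrium: 46 - 6Q = 9 + Q gives Q* = 5.2857, P* = 14.2857.
At the ceiling price 11, quantity supplied is (11 - 9)/1 = 2; supply is the short side, so Q = 2 trades at P = 11.
PS goes from (1/2)(5.2857)(5.2857) = 13.9694 to 2 (computed as (11 - 9)(2) - (1/2)(1)(2)^2), a change of -11.9694.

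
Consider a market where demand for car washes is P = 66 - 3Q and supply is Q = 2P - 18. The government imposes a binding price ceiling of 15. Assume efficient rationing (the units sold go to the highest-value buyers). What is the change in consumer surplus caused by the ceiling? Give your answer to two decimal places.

-1.84

Rewriting supply in inverse form: P = 9 + 0.5Q.
Without the control, 66 - 3Q = 9 + 0.5Q so Q* = 16.2857 and P* = 17.1429.
At the ceiling price 15, quantity supplied is (15 - 9)/0.5 = 12; supply is the short side, so Q = 12 trades at P = 15.
CS goes from (1/2)(16.2857)(48.8571) = 397.8367 to 396 (computed as (66 - 15)(12) - (1/2)(3)(12)^2), a change of -1.8367.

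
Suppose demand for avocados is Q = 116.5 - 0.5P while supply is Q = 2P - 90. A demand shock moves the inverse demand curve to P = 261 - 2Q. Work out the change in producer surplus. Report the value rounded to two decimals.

Rewriting demand in inverse form: P = 233 - 2Q.
Rewriting supply in inverse form: P = 45 + 0.5Q.
Initial equilibrium: Q_0 = 75.2, P_0 = 82.6; CS_0 = (1/2)(75.2)(150.4) = 5655.04, PS_0 = (1/2)(75.2)(37.6) = 1413.76.
New equilibrium: 261 - 2Q = 45 + 0.5Q gives Q_1 = 86.4, P_1 = 88.2; CS_1 = 7464.96, PS_1 = 1866.24.
Change in producer surplus = 1866.24 - 1413.76 = 452.48.

452.48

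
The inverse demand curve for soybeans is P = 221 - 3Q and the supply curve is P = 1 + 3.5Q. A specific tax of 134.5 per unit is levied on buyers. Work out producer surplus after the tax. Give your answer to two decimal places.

302.79

Without the tax, 221 - 3Q = 1 + 3.5Q so Q* = 33.8462 and P* = 119.4615.
A tax on buyers shifts demand down by 134.5: (221 - 134.5) - 3Q = 1 + 3.5Q, so Q_t = 13.1538. Buyers pay P_b = 181.5385; sellers receive P_s = P_b - 134.5 = 47.0385.
Producer surplus is the triangle above supply below P_s: (1/2)(13.1538)(47.0385 - 1) = 302.7914.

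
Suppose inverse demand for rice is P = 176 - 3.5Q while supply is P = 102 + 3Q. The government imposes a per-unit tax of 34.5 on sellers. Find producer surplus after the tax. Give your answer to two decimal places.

55.39

Without the tax, 176 - 3.5Q = 102 + 3Q so Q* = 11.3846 and P* = 136.1538.
A tax on sellers shifts supply up by 34.5: 176 - 3.5Q = 102 + 3Q + 34.5, so Q_t = 6.0769. Buyers pay P_b = 154.7308; sellers receive P_s = P_b - 34.5 = 120.2308.
PS = (1/2)(Q_t)(P_s - 102) = (1/2)(6.0769)(18.2308) = 55.3935.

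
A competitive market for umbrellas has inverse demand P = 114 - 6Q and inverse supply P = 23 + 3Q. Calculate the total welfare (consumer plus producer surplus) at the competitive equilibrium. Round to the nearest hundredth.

460.06

Equilibrium: 114 - 6Q = 23 + 3Q, so Q* = 10.1111 and P* = 53.3333.
CS = (1/2)(10.1111)(60.6667) = 306.7037 and PS = (1/2)(10.1111)(30.3333) = 153.3519, so total surplus = 460.0556.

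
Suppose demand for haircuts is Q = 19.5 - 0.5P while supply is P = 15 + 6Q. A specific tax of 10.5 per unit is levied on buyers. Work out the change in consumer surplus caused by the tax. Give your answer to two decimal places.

-6.15

Rewriting demand in inverse form: P = 39 - 2Q.
Without the tax, 39 - 2Q = 15 + 6Q so Q* = 3 and P* = 33.
A tax on buyers shifts demand down by 10.5: (39 - 10.5) - 2Q = 15 + 6Q, so Q_t = 1.6875. Buyers pay P_b = 35.625; sellers receive P_s = P_b - 10.5 = 25.125.
Consumers lose the trapezoid between P* and P_b out to Q_t plus the triangle from Q_t to Q*: change in CS = 2.8477 - 9 = -6.1523.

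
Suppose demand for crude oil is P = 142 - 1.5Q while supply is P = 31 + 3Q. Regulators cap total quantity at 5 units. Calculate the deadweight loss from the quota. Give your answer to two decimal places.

Without the quota, 142 - 1.5Q = 31 + 3Q gives Q* = 24.6667.
At Q = 5 the demand price is 142 - 1.5(5) = 134.5 and the supply price is 31 + 3(5) = 46.
Deadweight loss is the triangle between the curves from 5 to 24.6667: (1/2)(134.5 - 46)(24.6667 - 5) = 870.25.

870.25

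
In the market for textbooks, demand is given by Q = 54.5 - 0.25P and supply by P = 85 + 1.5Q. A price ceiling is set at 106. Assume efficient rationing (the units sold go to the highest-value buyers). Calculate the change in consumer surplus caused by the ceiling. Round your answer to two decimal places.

6.48

Rewriting demand in inverse form: P = 218 - 4Q.
Without the control, 218 - 4Q = 85 + 1.5Q so Q* = 24.1818 and P* = 121.2727.
At the ceiling price 106, quantity supplied is (106 - 85)/1.5 = 14; supply is the short side, so Q = 14 trades at P = 106.
CS goes from (1/2)(24.1818)(96.7273) = 1169.5207 to 1176 (computed as (218 - 106)(14) - (1/2)(4)(14)^2), a change of 6.4793.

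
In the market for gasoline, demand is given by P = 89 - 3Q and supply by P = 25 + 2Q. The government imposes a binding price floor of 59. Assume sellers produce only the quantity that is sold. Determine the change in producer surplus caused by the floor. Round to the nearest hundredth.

76.16

Free-market equilibrium: 89 - 3Q = 25 + 2Q gives Q* = 12.8, P* = 50.6.
At P = 59, buyers demand (89 - 59)/3 = 10 while sellers would supply more, so the quantity traded is 10 at price 59.
PS goes from (1/2)(12.8)(25.6) = 163.84 to 240 (computed as (59 - 25)(10) - (1/2)(2)(10)^2), a change of 76.16.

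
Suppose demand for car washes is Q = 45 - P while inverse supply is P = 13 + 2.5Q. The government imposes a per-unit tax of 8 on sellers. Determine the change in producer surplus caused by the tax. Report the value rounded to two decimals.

-45.71

Rewriting demand in inverse form: P = 45 - Q.
Pre-tax equilibrium: 45 - Q = 13 + 2.5Q gives Q* = 9.1429, P* = 35.8571.
A tax on sellers shifts supply up by 8: 45 - Q = 13 + 2.5Q + 8, so Q_t = 6.8571. Buyers pay P_b = 38.1429; sellers receive P_s = P_b - 8 = 30.1429.
Producers lose the trapezoid between P_s and P* out to Q_t plus the triangle from Q_t to Q*: change in PS = 58.7755 - 104.4898 = -45.7143.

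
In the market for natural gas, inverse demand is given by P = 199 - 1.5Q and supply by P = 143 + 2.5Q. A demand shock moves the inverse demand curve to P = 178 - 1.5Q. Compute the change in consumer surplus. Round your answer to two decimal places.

Initial equilibrium: Q_0 = 14, P_0 = 178; CS_0 = (1/2)(14)(21) = 147, PS_0 = (1/2)(14)(35) = 245.
New equilibrium: 178 - 1.5Q = 143 + 2.5Q gives Q_1 = 8.75, P_1 = 164.875; CS_1 = 57.4219, PS_1 = 95.7031.
Change in consumer surplus = 57.4219 - 147 = -89.5781.

-89.58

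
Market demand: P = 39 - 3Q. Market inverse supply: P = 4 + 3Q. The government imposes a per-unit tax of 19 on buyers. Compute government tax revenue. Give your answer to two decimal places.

50.67

Pre-tax equilibrium: 39 - 3Q = 4 + 3Q gives Q* = 5.8333, P* = 21.5.
A tax on buyers shifts demand down by 19: (39 - 19) - 3Q = 4 + 3Q, so Q_t = 2.6667. Buyers pay P_b = 31; sellers receive P_s = P_b - 19 = 12.
Tax revenue = t x Q_t = 19 x 2.6667 = 50.6667.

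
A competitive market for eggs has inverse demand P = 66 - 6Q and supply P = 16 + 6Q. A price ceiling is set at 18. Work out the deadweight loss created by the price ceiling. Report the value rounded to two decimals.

88.17

Without the control, 66 - 6Q = 16 + 6Q so Q* = 4.1667 and P* = 41.
At the ceiling price 18, quantity supplied is (18 - 16)/6 = 0.3333; supply is the short side, so Q = 0.3333 trades at P = 18.
At Q = 0.3333 the demand price is 64 and the supply price is 18. Deadweight loss is the triangle between the curves from 0.3333 to 4.1667: (1/2)(64 - 18)(4.1667 - 0.3333) = 88.1667.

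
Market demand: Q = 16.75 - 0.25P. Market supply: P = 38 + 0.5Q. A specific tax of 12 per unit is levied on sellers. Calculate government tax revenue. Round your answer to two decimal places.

45.33

Rewriting demand in inverse form: P = 67 - 4Q.
Without the tax, 67 - 4Q = 38 + 0.5Q so Q* = 6.4444 and P* = 41.2222.
With the tax, sellers need 12 more per unit: 67 - 4Q = 38 + 0.5Q + 12, so Q_t = 3.7778. Buyers pay P_b = 51.8889; sellers receive P_s = P_b - 12 = 39.8889.
Revenue is the tax times quantity traded: 12 x 3.7778 = 45.3333.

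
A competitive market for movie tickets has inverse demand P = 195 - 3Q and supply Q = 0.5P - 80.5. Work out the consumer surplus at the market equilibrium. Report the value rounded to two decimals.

69.36

Rewriting supply in inverse form: P = 161 + 2Q.
Equilibrium: 195 - 3Q = 161 + 2Q, so Q* = 6.8 and P* = 174.6.
CS is the area between the demand curve and P* from 0 to Q*: (1/2)(6.8)(20.4) = 69.36.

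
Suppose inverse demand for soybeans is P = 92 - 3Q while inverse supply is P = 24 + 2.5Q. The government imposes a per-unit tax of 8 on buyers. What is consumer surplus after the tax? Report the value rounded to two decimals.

178.51

Pre-tax equilibrium: 92 - 3Q = 24 + 2.5Q gives Q* = 12.3636, P* = 54.9091.
With the tax, buyers' net willingness to pay falls by 8: (92 - 8) - 3Q = 24 + 2.5Q, so Q_t = 10.9091. Buyers pay P_b = 59.2727; sellers receive P_s = P_b - 8 = 51.2727.
CS = (1/2)(Q_t)(92 - P_b) = (1/2)(10.9091)(32.7273) = 178.5124.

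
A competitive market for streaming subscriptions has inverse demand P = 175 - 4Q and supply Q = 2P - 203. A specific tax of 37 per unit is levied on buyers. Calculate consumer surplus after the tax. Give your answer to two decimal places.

131.58

Rewriting supply in inverse form: P = 101.5 + 0.5Q.
Without the tax, 175 - 4Q = 101.5 + 0.5Q so Q* = 16.3333 and P* = 109.6667.
A tax on buyers shifts demand down by 37: (175 - 37) - 4Q = 101.5 + 0.5Q, so Q_t = 8.1111. Buyers pay P_b = 142.5556; sellers receive P_s = P_b - 37 = 105.5556.
Consumer surplus is the triangle under demand above P_b: (1/2)(8.1111)(175 - 142.5556) = 131.5802.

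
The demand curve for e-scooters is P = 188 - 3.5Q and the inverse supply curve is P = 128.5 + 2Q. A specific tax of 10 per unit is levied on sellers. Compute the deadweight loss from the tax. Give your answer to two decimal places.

9.09

Without the tax, 188 - 3.5Q = 128.5 + 2Q so Q* = 10.8182 and P* = 150.1364.
A tax on sellers shifts supply up by 10: 188 - 3.5Q = 128.5 + 2Q + 10, so Q_t = 9. Buyers pay P_b = 156.5; sellers receive P_s = P_b - 10 = 146.5.
Deadweight loss is the triangle between the curves from Q_t to Q*: (1/2)(10.8182 - 9)(10) = 9.0909.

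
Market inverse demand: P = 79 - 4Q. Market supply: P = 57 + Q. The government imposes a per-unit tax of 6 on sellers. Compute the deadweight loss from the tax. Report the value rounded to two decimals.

3.60

Without the tax, 79 - 4Q = 57 + Q so Q* = 4.4 and P* = 61.4.
A tax on sellers shifts supply up by 6: 79 - 4Q = 57 + Q + 6, so Q_t = 3.2. Buyers pay P_b = 66.2; sellers receive P_s = P_b - 6 = 60.2.
The welfare triangle lost has base Q* - Q_t = 1.2 and height t = 6, so DWL = (1/2)(1.2)(6) = 3.6.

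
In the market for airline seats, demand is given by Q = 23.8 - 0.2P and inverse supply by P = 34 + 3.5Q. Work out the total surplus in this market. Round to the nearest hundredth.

Rewriting demand in inverse form: P = 119 - 5Q.
Equilibrium: 119 - 5Q = 34 + 3.5Q, so Q* = 10 and P* = 69.
Total surplus is the full triangle between the curves from 0 to Q*: (1/2)(10)(119 - 34) = 425.

425.00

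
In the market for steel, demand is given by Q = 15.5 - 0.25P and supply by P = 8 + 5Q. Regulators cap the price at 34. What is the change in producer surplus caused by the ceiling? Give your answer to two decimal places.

Rewriting demand in inverse form: P = 62 - 4Q.
Free-market equilibrium: 62 - 4Q = 8 + 5Q gives Q* = 6, P* = 38.
At the ceiling price 34, quantity supplied is (34 - 8)/5 = 5.2; supply is the short side, so Q = 5.2 trades at P = 34.
PS goes from (1/2)(6)(30) = 90 to 67.6 (computed as (34 - 8)(5.2) - (1/2)(5)(5.2)^2), a change of -22.4.

-22.40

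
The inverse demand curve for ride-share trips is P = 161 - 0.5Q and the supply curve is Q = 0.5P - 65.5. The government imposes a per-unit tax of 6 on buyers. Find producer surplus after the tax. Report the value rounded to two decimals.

Rewriting supply in inverse form: P = 131 + 2Q.
Pre-tax equilibrium: 161 - 0.5Q = 131 + 2Q gives Q* = 12, P* = 155.
With the tax, buyers' net willingness to pay falls by 6: (161 - 6) - 0.5Q = 131 + 2Q, so Q_t = 9.6. Buyers pay P_b = 156.2; sellers receive P_s = P_b - 6 = 150.2.
PS = (1/2)(Q_t)(P_s - 131) = (1/2)(9.6)(19.2) = 92.16.

92.16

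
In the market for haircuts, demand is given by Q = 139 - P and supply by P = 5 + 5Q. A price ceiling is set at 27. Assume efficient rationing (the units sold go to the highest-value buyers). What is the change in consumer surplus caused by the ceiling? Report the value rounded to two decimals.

233.73

Rewriting demand in inverse form: P = 139 - Q.
Free-market equilibrium: 139 - Q = 5 + 5Q gives Q* = 22.3333, P* = 116.6667.
At P = 27, sellers supply (27 - 5)/5 = 4.4 while buyers want more, so the quantity traded is 4.4 at price 27.
CS goes from (1/2)(22.3333)(22.3333) = 249.3889 to 483.12 (computed as (139 - 27)(4.4) - (1/2)(1)(4.4)^2), a change of 233.7311.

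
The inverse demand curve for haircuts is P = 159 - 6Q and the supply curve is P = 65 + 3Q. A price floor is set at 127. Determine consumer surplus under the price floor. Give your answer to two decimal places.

85.33

Free-market equilibrium: 159 - 6Q = 65 + 3Q gives Q* = 10.4444, P* = 96.3333.
At the floor price 127, quantity demanded is (159 - 127)/6 = 5.3333; demand is the short side, so Q = 5.3333 trades at P = 127.
CS is the triangle under demand above 127: (1/2)(5.3333)(159 - 127) = 85.3333.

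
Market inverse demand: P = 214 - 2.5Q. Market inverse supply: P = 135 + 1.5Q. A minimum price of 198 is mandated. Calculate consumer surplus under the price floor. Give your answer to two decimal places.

51.20

Without the control, 214 - 2.5Q = 135 + 1.5Q so Q* = 19.75 and P* = 164.625.
At the floor price 198, quantity demanded is (214 - 198)/2.5 = 6.4; demand is the short side, so Q = 6.4 trades at P = 198.
CS is the triangle under demand above 198: (1/2)(6.4)(214 - 198) = 51.2.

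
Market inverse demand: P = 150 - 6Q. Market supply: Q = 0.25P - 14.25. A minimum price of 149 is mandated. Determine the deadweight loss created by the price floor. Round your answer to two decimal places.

417.09

Rewriting supply in inverse form: P = 57 + 4Q.
Without the control, 150 - 6Q = 57 + 4Q so Q* = 9.3 and P* = 94.2.
At the floor price 149, quantity demanded is (150 - 149)/6 = 0.1667; demand is the short side, so Q = 0.1667 trades at P = 149.
The lost-trades triangle has base Q* - 0.1667 = 9.1333 and height equal to the gap between the curves at Q = 0.1667, which is 149 - 57.6667 = 91.3333. DWL = (1/2)(9.1333)(91.3333) = 417.0889.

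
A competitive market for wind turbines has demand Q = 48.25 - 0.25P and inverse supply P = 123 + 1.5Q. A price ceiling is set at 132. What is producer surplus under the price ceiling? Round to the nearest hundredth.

27.00

Rewriting demand in inverse form: P = 193 - 4Q.
Free-market equilibrium: 193 - 4Q = 123 + 1.5Q gives Q* = 12.7273, P* = 142.0909.
At the ceiling price 132, quantity supplied is (132 - 123)/1.5 = 6; supply is the short side, so Q = 6 trades at P = 132.
PS is the triangle above supply below 132: (1/2)(6)(132 - 123) = 27.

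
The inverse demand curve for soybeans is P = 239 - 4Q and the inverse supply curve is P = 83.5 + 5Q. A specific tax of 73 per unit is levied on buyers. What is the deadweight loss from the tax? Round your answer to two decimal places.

Without the tax, 239 - 4Q = 83.5 + 5Q so Q* = 17.2778 and P* = 169.8889.
With the tax, buyers' net willingness to pay falls by 73: (239 - 73) - 4Q = 83.5 + 5Q, so Q_t = 9.1667. Buyers pay P_b = 202.3333; sellers receive P_s = P_b - 73 = 129.3333.
The welfare triangle lost has base Q* - Q_t = 8.1111 and height t = 73, so DWL = (1/2)(8.1111)(73) = 296.0556.

296.06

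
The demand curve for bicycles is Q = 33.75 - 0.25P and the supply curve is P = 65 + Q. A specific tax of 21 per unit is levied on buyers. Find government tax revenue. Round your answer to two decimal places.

205.80

Rewriting demand in inverse form: P = 135 - 4Q.
Without the tax, 135 - 4Q = 65 + Q so Q* = 14 and P* = 79.
A tax on buyers shifts demand down by 21: (135 - 21) - 4Q = 65 + Q, so Q_t = 9.8. Buyers pay P_b = 95.8; sellers receive P_s = P_b - 21 = 74.8.
Tax revenue = t x Q_t = 21 x 9.8 = 205.8.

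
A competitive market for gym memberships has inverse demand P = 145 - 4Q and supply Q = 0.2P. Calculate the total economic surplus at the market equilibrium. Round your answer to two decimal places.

Rewriting supply in inverse form: P = 5Q.
Equilibrium: 145 - 4Q = 5Q, so Q* = 16.1111 and P* = 80.5556.
Total surplus is the full triangle between the curves from 0 to Q*: (1/2)(16.1111)(145 - 0) = 1168.0556.

1168.06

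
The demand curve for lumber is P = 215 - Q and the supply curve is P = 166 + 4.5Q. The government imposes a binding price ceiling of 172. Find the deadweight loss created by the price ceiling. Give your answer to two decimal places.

157.83

Without the control, 215 - Q = 166 + 4.5Q so Q* = 8.9091 and P* = 206.0909.
At the ceiling price 172, quantity supplied is (172 - 166)/4.5 = 1.3333; supply is the short side, so Q = 1.3333 trades at P = 172.
The lost-trades triangle has base Q* - 1.3333 = 7.5758 and height equal to the gap between the curves at Q = 1.3333, which is 213.6667 - 172 = 41.6667. DWL = (1/2)(7.5758)(41.6667) = 157.8283.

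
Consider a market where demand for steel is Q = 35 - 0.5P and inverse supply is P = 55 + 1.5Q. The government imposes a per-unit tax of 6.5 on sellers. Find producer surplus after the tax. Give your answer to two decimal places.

Rewriting demand in inverse form: P = 70 - 2Q.
Pre-tax equilibrium: 70 - 2Q = 55 + 1.5Q gives Q* = 4.2857, P* = 61.4286.
A tax on sellers shifts supply up by 6.5: 70 - 2Q = 55 + 1.5Q + 6.5, so Q_t = 2.4286. Buyers pay P_b = 65.1429; sellers receive P_s = P_b - 6.5 = 58.6429.
Producer surplus is the triangle above supply below P_s: (1/2)(2.4286)(58.6429 - 55) = 4.4235.

4.42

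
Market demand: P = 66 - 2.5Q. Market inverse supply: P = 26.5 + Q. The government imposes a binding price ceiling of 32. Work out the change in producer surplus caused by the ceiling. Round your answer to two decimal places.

Free-market equilibrium: 66 - 2.5Q = 26.5 + Q gives Q* = 11.2857, P* = 37.7857.
At P = 32, sellers supply (32 - 26.5)/1 = 5.5 while buyers want more, so the quantity traded is 5.5 at price 32.
PS goes from (1/2)(11.2857)(11.2857) = 63.6837 to 15.125 (computed as (32 - 26.5)(5.5) - (1/2)(1)(5.5)^2), a change of -48.5587.

-48.56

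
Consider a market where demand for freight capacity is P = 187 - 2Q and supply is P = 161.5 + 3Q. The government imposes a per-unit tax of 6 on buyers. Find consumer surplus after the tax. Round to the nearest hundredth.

Without the tax, 187 - 2Q = 161.5 + 3Q so Q* = 5.1 and P* = 176.8.
With the tax, buyers' net willingness to pay falls by 6: (187 - 6) - 2Q = 161.5 + 3Q, so Q_t = 3.9. Buyers pay P_b = 179.2; sellers receive P_s = P_b - 6 = 173.2.
Consumer surplus is the triangle under demand above P_b: (1/2)(3.9)(187 - 179.2) = 15.21.

15.21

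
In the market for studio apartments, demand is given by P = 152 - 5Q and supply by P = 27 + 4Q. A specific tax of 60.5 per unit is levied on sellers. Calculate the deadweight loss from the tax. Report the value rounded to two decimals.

Without the tax, 152 - 5Q = 27 + 4Q so Q* = 13.8889 and P* = 82.5556.
With the tax, sellers need 60.5 more per unit: 152 - 5Q = 27 + 4Q + 60.5, so Q_t = 7.1667. Buyers pay P_b = 116.1667; sellers receive P_s = P_b - 60.5 = 55.6667.
The welfare triangle lost has base Q* - Q_t = 6.7222 and height t = 60.5, so DWL = (1/2)(6.7222)(60.5) = 203.3472.

203.35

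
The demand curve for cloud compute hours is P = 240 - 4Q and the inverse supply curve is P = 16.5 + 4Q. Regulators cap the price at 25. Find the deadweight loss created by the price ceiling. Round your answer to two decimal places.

2665.14

Without the control, 240 - 4Q = 16.5 + 4Q so Q* = 27.9375 and P* = 128.25.
At P = 25, sellers supply (25 - 16.5)/4 = 2.125 while buyers want more, so the quantity traded is 2.125 at price 25.
The lost-trades triangle has base Q* - 2.125 = 25.8125 and height equal to the gap between the curves at Q = 2.125, which is 231.5 - 25 = 206.5. DWL = (1/2)(25.8125)(206.5) = 2665.1406.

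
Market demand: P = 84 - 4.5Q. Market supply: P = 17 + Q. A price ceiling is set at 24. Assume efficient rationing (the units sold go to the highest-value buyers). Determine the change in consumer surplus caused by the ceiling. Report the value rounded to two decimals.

-24.14

Free-market equilibrium: 84 - 4.5Q = 17 + Q gives Q* = 12.1818, P* = 29.1818.
At the ceiling price 24, quantity supplied is (24 - 17)/1 = 7; supply is the short side, so Q = 7 trades at P = 24.
CS goes from (1/2)(12.1818)(54.8182) = 333.8926 to 309.75 (computed as (84 - 24)(7) - (1/2)(4.5)(7)^2), a change of -24.1426.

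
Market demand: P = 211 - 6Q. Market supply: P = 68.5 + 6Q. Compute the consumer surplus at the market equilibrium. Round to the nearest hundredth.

Setting demand equal to supply, 142.5 = 12Q, so Q* = 11.875 and P* = 139.75.
The demand choke price is 211, so CS = (1/2)(Q*)(211 - P*) = (1/2)(11.875)(71.25) = 423.0469.

423.05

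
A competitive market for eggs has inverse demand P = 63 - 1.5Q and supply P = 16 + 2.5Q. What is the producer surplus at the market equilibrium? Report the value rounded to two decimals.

172.58

Set 63 - 1.5Q = 16 + 2.5Q, which gives 47 = 4Q, so Q* = 11.75 and P* = 63 - 1.5(11.75) = 45.375.
Producer surplus is the triangle above supply below P*: (1/2)(11.75)(45.375 - 16) = (1/2)(11.75)(29.375) = 172.5781.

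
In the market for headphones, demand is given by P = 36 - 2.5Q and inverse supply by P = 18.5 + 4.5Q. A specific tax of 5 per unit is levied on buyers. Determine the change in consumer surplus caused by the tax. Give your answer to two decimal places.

-3.83

Pre-tax equilibrium: 36 - 2.5Q = 18.5 + 4.5Q gives Q* = 2.5, P* = 29.75.
A tax on buyers shifts demand down by 5: (36 - 5) - 2.5Q = 18.5 + 4.5Q, so Q_t = 1.7857. Buyers pay P_b = 31.5357; sellers receive P_s = P_b - 5 = 26.5357.
Consumers lose the trapezoid between P* and P_b out to Q_t plus the triangle from Q_t to Q*: change in CS = 3.986 - 7.8125 = -3.8265.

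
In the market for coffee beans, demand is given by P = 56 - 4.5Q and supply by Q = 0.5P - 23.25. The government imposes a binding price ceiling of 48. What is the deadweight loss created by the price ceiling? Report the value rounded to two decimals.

Rewriting supply in inverse form: P = 46.5 + 2Q.
Without the control, 56 - 4.5Q = 46.5 + 2Q so Q* = 1.4615 and P* = 49.4231.
At the ceiling price 48, quantity supplied is (48 - 46.5)/2 = 0.75; supply is the short side, so Q = 0.75 trades at P = 48.
The lost-trades triangle has base Q* - 0.75 = 0.7115 and height equal to the gap between the curves at Q = 0.75, which is 52.625 - 48 = 4.625. DWL = (1/2)(0.7115)(4.625) = 1.6454.

1.65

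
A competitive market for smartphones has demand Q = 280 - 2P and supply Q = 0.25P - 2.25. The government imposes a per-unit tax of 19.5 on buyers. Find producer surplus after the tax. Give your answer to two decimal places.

1227.88

Rewriting demand in inverse form: P = 140 - 0.5Q.
Rewriting supply in inverse form: P = 9 + 4Q.
Pre-tax equilibrium: 140 - 0.5Q = 9 + 4Q gives Q* = 29.1111, P* = 125.4444.
A tax on buyers shifts demand down by 19.5: (140 - 19.5) - 0.5Q = 9 + 4Q, so Q_t = 24.7778. Buyers pay P_b = 127.6111; sellers receive P_s = P_b - 19.5 = 108.1111.
Producer surplus is the triangle above supply below P_s: (1/2)(24.7778)(108.1111 - 9) = 1227.8765.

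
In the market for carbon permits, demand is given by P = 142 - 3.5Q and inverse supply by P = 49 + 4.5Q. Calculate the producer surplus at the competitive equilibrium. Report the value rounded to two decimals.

304.07

Set 142 - 3.5Q = 49 + 4.5Q, which gives 93 = 8Q, so Q* = 11.625 and P* = 142 - 3.5(11.625) = 101.3125.
PS is the area between P* and the supply curve from 0 to Q*: (1/2)(11.625)(52.3125) = 304.0664.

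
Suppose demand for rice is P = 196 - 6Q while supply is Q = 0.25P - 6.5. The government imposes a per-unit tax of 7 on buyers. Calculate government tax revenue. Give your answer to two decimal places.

114.10

Rewriting supply in inverse form: P = 26 + 4Q.
Without the tax, 196 - 6Q = 26 + 4Q so Q* = 17 and P* = 94.
A tax on buyers shifts demand down by 7: (196 - 7) - 6Q = 26 + 4Q, so Q_t = 16.3. Buyers pay P_b = 98.2; sellers receive P_s = P_b - 7 = 91.2.
Tax revenue = t x Q_t = 7 x 16.3 = 114.1.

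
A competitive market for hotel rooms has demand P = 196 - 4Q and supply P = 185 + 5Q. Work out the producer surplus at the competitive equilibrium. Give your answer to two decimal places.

Setting demand equal to supply, 11 = 9Q, so Q* = 1.2222 and P* = 191.1111.
Producer surplus is the triangle above supply below P*: (1/2)(1.2222)(191.1111 - 185) = (1/2)(1.2222)(6.1111) = 3.7346.

3.73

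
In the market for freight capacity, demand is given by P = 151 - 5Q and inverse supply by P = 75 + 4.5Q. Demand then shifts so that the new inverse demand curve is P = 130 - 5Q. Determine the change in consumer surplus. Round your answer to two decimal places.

-76.20

Initial equilibrium: Q_0 = 8, P_0 = 111; CS_0 = (1/2)(8)(40) = 160, PS_0 = (1/2)(8)(36) = 144.
New equilibrium: 130 - 5Q = 75 + 4.5Q gives Q_1 = 5.7895, P_1 = 101.0526; CS_1 = 83.795, PS_1 = 75.4155.
Change in consumer surplus = 83.795 - 160 = -76.205.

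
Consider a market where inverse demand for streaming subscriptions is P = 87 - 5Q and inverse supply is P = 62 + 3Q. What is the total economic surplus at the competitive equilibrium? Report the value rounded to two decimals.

39.06

Equilibrium: 87 - 5Q = 62 + 3Q, so Q* = 3.125 and P* = 71.375.
Total surplus is the full triangle between the curves from 0 to Q*: (1/2)(3.125)(87 - 62) = 39.0625.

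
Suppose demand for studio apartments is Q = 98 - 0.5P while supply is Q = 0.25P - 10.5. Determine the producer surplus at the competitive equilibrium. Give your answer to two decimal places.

1317.56

Rewriting demand in inverse form: P = 196 - 2Q.
Rewriting supply in inverse form: P = 42 + 4Q.
Equilibrium: 196 - 2Q = 42 + 4Q, so Q* = 25.6667 and P* = 144.6667.
Producer surplus is the triangle above supply below P*: (1/2)(25.6667)(144.6667 - 42) = (1/2)(25.6667)(102.6667) = 1317.5556.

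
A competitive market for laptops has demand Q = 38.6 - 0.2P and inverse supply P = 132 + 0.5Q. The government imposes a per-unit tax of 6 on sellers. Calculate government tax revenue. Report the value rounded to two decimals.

Rewriting demand in inverse form: P = 193 - 5Q.
Without the tax, 193 - 5Q = 132 + 0.5Q so Q* = 11.0909 and P* = 137.5455.
With the tax, sellers need 6 more per unit: 193 - 5Q = 132 + 0.5Q + 6, so Q_t = 10. Buyers pay P_b = 143; sellers receive P_s = P_b - 6 = 137.
Revenue is the tax times quantity traded: 6 x 10 = 60.

60.00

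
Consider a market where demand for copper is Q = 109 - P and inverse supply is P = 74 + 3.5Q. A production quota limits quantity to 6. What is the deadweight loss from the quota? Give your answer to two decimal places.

Rewriting demand in inverse form: P = 109 - Q.
Without the quota, 109 - Q = 74 + 3.5Q gives Q* = 7.7778.
At Q = 6 the demand price is 109 - (6) = 103 and the supply price is 74 + 3.5(6) = 95.
Deadweight loss is the triangle between the curves from 6 to 7.7778: (1/2)(103 - 95)(7.7778 - 6) = 7.1111.

7.11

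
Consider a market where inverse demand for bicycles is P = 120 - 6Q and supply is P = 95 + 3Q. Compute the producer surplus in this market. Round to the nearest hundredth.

Equilibrium: 120 - 6Q = 95 + 3Q, so Q* = 2.7778 and P* = 103.3333.
Producer surplus is the triangle above supply below P*: (1/2)(2.7778)(103.3333 - 95) = (1/2)(2.7778)(8.3333) = 11.5741.

11.57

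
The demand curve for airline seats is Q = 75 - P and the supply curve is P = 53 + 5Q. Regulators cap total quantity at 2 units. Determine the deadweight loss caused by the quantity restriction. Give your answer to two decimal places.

8.33

Rewriting demand in inverse form: P = 75 - Q.
Without the quota, 75 - Q = 53 + 5Q gives Q* = 3.6667.
At Q = 2 the demand price is 75 - (2) = 73 and the supply price is 53 + 5(2) = 63.
Deadweight loss is the triangle between the curves from 2 to 3.6667: (1/2)(73 - 63)(3.6667 - 2) = 8.3333.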